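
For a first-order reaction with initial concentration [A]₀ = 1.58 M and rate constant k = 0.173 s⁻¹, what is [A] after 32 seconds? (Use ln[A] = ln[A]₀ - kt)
0.0062 M

ln[A] = ln[A]₀ - k·t = ln(1.58) - (0.173)·(32) = 0.4574 - 5.5360 = -5.0786
[A] = e^(-5.0786) = 0.0062 M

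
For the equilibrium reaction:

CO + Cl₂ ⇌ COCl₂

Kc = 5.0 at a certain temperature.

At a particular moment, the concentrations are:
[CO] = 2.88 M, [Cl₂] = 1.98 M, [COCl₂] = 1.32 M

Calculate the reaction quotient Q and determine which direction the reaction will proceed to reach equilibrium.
Q = 0.231, Q < K, reaction proceeds forward (toward products)

Q = ([COCl₂]) / ([CO] × [Cl₂])
  = ((1.32)) / ((2.88)·(1.98)) = 1.32/5.7024 = 0.2315
Since Q = 0.2315 < Kc = 5.0, the reaction proceeds forward (toward products) to reach equilibrium.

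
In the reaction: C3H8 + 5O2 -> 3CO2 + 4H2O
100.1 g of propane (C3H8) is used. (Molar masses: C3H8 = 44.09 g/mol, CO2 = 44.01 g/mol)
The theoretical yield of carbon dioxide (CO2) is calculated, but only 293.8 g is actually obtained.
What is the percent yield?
Moles of C3H8 = 100.1 g ÷ 44.09 g/mol = 2.27036 mol
Mole ratio: 3 mol CO2 / 1 mol C3H8
Moles of CO2 = 2.27036 × (3/1) = 6.81107 mol
Theoretical yield = 6.81107 mol × 44.01 g/mol = 299.76 g
Actual yield = 293.8 g
Percent yield = (293.8 / 299.76) × 100% = 98.0%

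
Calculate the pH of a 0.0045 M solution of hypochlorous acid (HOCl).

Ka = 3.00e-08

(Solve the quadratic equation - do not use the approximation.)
pH = 4.94

x² + Ka×x - Ka×C = 0. Using quadratic formula: [H⁺] = 1.1604e-05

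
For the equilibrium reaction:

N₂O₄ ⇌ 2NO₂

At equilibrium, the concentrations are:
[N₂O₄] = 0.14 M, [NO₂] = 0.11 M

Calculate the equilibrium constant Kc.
K_c = 0.0864

Kc = ([NO₂]^2) / ([N₂O₄])
   = ((0.11)^2) / ((0.14))
   = 0.0121 / 0.14 = 0.0864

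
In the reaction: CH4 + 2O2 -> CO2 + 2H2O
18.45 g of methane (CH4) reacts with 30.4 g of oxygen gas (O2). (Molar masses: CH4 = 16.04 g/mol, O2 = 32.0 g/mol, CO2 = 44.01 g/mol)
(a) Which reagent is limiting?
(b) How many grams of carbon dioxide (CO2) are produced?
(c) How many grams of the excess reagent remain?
(a) O2, (b) 20.9 g, (c) 10.83 g

Moles of CH4 = 18.45 g ÷ 16.04 g/mol = 1.15025 mol
Moles of O2 = 30.4 g ÷ 32.0 g/mol = 0.95 mol
Moles ÷ coefficient: CH4: 1.15025/1 = 1.15, O2: 0.95/2 = 0.475
(a) O2 has the smaller value, so O2 is the limiting reagent.
(b) Moles of CO2 = 0.95 mol O2 × (1/2) = 0.475 mol; mass = 0.475 mol × 44.01 g/mol = 20.9 g
(c) CH4 consumed = 0.95 × (1/2) = 0.475 mol; remaining = 1.15025 − 0.475 = 0.675249 mol; mass = 0.675249 mol × 16.04 g/mol = 10.83 g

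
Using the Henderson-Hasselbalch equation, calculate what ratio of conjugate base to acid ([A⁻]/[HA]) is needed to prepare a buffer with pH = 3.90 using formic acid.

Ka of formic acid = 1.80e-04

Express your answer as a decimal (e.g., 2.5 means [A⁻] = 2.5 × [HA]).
[A⁻]/[HA] = 1.430

pKa = −log(1.80e-04) = 3.7447. pH = pKa + log([A⁻]/[HA]). 3.90 = 3.7447 + log(ratio). log(ratio) = 3.90 − 3.7447 = 0.1553. ratio = 10^(0.1553) = 1.430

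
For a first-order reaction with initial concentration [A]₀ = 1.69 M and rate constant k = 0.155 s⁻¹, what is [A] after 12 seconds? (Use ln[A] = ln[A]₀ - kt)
0.2631 M

ln[A] = ln[A]₀ - k·t = ln(1.69) - (0.155)·(12) = 0.5247 - 1.8600 = -1.3353
[A] = e^(-1.3353) = 0.2631 M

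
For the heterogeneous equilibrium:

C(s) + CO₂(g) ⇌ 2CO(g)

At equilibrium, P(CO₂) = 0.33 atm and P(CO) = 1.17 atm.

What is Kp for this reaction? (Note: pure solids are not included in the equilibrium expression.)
K_p = 4.148

Solid C is excluded.
Kp = P(CO)²/P(CO₂) = (1.17)²/0.33 = 1.369/0.33 = 4.148.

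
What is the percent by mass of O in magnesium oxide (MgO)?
Mass of O in formula = 16.0 × 1 = 16 g/mol
Molar mass = 40.31 g/mol
% O = (16/40.31) × 100% = 39.69%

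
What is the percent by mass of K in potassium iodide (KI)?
Mass of K in formula = 39.1 × 1 = 39.1 g/mol
Molar mass = 166.0 g/mol
% K = (39.1/166.0) × 100% = 23.55%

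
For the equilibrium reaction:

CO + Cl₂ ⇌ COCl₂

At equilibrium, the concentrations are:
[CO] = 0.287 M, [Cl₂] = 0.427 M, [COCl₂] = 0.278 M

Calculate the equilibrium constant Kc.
K_c = 2.2685

Kc = ([COCl₂]) / ([CO] × [Cl₂])
   = ((0.278)) / ((0.287)·(0.427))
   = 0.278 / 0.12255 = 2.2685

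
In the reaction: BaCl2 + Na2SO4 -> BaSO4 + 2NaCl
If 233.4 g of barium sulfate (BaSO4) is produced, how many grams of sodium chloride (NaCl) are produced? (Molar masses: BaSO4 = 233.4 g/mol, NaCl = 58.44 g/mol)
Moles of BaSO4 = 233.4 g ÷ 233.4 g/mol = 1 mol
Mole ratio: 2 mol NaCl / 1 mol BaSO4
Moles of NaCl = 1 × (2/1) = 2 mol
Mass of NaCl = 2 mol × 58.44 g/mol = 116.9 g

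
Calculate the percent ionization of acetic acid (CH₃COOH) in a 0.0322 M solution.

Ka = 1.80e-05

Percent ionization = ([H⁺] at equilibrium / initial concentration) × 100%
Percent ionization = 2.34%

Let x = [H⁺]. Ka = x²/(C - x) ⇒ x² + (1.80e-05)x - (1.80e-05)(0.0322) = 0. x = 7.5237e-04. Percent = (7.5237e-04/0.0322) × 100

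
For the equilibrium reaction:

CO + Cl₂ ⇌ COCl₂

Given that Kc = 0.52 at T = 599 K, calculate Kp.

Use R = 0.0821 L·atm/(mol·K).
K_p = 0.0106

Δn = (moles gaseous products) − (moles gaseous reactants) = -1
T = 599 K; RT = 0.0821 × 599 = 49.1779
Kp = Kc·(RT)^Δn = 0.52 × (49.1779)^-1 = 0.52 × 0.0203343 = 0.0106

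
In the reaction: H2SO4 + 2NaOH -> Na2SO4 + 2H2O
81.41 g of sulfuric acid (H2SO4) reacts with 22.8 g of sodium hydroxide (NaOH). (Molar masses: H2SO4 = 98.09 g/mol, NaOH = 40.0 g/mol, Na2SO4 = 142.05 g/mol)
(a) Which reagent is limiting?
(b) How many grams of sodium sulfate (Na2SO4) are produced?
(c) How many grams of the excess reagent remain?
(a) NaOH, (b) 40.48 g, (c) 53.45 g

Moles of H2SO4 = 81.41 g ÷ 98.09 g/mol = 0.829952 mol
Moles of NaOH = 22.8 g ÷ 40.0 g/mol = 0.57 mol
Moles ÷ coefficient: H2SO4: 0.829952/1 = 0.83, NaOH: 0.57/2 = 0.285
(a) NaOH has the smaller value, so NaOH is the limiting reagent.
(b) Moles of Na2SO4 = 0.57 mol NaOH × (1/2) = 0.285 mol; mass = 0.285 mol × 142.05 g/mol = 40.48 g
(c) H2SO4 consumed = 0.57 × (1/2) = 0.285 mol; remaining = 0.829952 − 0.285 = 0.544952 mol; mass = 0.544952 mol × 98.09 g/mol = 53.45 g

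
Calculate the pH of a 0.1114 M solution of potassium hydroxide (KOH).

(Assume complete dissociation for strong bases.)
pH = 13.05

[OH⁻] = 0.1114 M for strong base. pOH = -log[OH⁻] = 0.95, pH = 14 - pOH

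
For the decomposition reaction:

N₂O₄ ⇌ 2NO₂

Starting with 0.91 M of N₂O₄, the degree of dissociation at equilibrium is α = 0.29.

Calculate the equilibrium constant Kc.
K_c = 0.4312

x = α·[A]₀ = 0.29 × 0.91 = 0.2639 M dissociated.
At eq: [N₂O₄] = 0.91 − 0.2639 = 0.6461 M; [NO₂] = 2x = 0.5278 M.
Kc = [NO₂]²/[N₂O₄] = (0.5278)²/0.6461 = 0.4312.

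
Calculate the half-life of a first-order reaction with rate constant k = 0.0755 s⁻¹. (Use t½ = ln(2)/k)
9.18 s

t½ = ln(2)/k = 0.6931/0.0755 = 9.18 s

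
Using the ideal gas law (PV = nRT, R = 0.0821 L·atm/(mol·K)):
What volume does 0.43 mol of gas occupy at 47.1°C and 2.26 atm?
T = 47.1°C + 273.15 = 320.25 K
V = nRT/P = (0.43 × 0.0821 × 320.25) / 2.26
V = 5.00 L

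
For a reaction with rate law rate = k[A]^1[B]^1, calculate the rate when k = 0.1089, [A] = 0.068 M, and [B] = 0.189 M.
0.0014 M/s

rate = k·[A]^1·[B]^1 = 0.1089·(0.068)^1·(0.189)^1 = 0.1089·0.068·0.189 = 0.0014 M/s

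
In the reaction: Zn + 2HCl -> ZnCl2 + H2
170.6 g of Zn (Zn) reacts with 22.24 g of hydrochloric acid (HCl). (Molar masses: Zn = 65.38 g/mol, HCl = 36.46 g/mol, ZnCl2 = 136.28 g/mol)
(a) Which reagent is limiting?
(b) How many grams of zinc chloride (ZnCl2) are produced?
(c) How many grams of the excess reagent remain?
(a) HCl, (b) 41.56 g, (c) 150.7 g

Moles of Zn = 170.6 g ÷ 65.38 g/mol = 2.60936 mol
Moles of HCl = 22.24 g ÷ 36.46 g/mol = 0.609984 mol
Moles ÷ coefficient: Zn: 2.60936/1 = 2.609, HCl: 0.609984/2 = 0.305
(a) HCl has the smaller value, so HCl is the limiting reagent.
(b) Moles of ZnCl2 = 0.609984 mol HCl × (1/2) = 0.304992 mol; mass = 0.304992 mol × 136.28 g/mol = 41.56 g
(c) Zn consumed = 0.609984 × (1/2) = 0.304992 mol; remaining = 2.60936 − 0.304992 = 2.30437 mol; mass = 2.30437 mol × 65.38 g/mol = 150.7 g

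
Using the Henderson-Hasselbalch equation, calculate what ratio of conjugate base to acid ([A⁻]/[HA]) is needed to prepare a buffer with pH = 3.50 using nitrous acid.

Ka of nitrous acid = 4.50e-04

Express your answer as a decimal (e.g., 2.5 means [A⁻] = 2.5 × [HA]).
[A⁻]/[HA] = 1.423

pKa = −log(4.50e-04) = 3.3468. pH = pKa + log([A⁻]/[HA]). 3.50 = 3.3468 + log(ratio). log(ratio) = 3.50 − 3.3468 = 0.1532. ratio = 10^(0.1532) = 1.423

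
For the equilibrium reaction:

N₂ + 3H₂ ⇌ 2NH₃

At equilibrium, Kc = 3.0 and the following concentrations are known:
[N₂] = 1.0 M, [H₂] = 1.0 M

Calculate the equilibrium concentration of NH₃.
[NH₃] = 1.7321 M

Kc = ([NH₃]^2) / ([N₂] × [H₂]^3) = 3.0
[NH₃]^2 = Kc · (reactant terms)/(other product terms) = 3.0 · 1 / 1 = 3
[NH₃] = (3)^(1/2) = 1.7321 M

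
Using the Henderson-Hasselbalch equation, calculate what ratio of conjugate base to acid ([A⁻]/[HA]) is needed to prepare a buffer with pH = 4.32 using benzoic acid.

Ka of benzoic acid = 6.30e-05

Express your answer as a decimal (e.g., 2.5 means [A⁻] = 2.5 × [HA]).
[A⁻]/[HA] = 1.316

pKa = −log(6.30e-05) = 4.2007. pH = pKa + log([A⁻]/[HA]). 4.32 = 4.2007 + log(ratio). log(ratio) = 4.32 − 4.2007 = 0.1193. ratio = 10^(0.1193) = 1.316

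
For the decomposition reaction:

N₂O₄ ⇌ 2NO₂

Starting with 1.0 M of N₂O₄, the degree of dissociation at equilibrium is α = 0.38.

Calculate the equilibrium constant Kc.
K_c = 0.9316

x = α·[A]₀ = 0.38 × 1.0 = 0.38 M dissociated.
At eq: [N₂O₄] = 1.0 − 0.38 = 0.62 M; [NO₂] = 2x = 0.76 M.
Kc = [NO₂]²/[N₂O₄] = (0.76)²/0.62 = 0.9316.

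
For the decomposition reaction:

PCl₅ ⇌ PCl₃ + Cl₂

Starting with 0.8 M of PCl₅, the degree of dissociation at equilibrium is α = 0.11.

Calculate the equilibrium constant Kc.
K_c = 0.0109

x = α·[A]₀ = 0.11 × 0.8 = 0.088 M dissociated.
At eq: [PCl₅] = 0.8 − 0.088 = 0.712 M; [PCl₃] = [Cl₂] = x = 0.088 M.
Kc = [PCl₃][Cl₂]/[PCl₅] = (0.088)²/0.712 = 0.01088.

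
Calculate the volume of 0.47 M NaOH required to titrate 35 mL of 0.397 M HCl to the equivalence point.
V_{base} = 29.6 mL

At equivalence: moles acid = moles base.
moles HCl = 0.397 M × 0.035 L = 0.013895 mol
V_NaOH = 0.013895 mol ÷ 0.47 M = 0.02956 L = 29.6 mL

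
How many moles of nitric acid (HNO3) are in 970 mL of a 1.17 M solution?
Moles = Molarity × Volume (L)
Moles = 1.17 M × 0.97 L = 1.135 mol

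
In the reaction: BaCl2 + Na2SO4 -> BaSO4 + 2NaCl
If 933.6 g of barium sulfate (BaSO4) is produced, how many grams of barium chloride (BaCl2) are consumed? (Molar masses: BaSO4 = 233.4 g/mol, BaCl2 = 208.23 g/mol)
Moles of BaSO4 = 933.6 g ÷ 233.4 g/mol = 4 mol
Mole ratio: 1 mol BaCl2 / 1 mol BaSO4
Moles of BaCl2 = 4 × (1/1) = 4 mol
Mass of BaCl2 = 4 mol × 208.23 g/mol = 832.9 g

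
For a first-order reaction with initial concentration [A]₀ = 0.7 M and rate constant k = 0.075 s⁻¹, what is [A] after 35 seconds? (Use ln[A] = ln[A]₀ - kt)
0.0507 M

ln[A] = ln[A]₀ - k·t = ln(0.7) - (0.075)·(35) = -0.3567 - 2.6250 = -2.9817
[A] = e^(-2.9817) = 0.0507 M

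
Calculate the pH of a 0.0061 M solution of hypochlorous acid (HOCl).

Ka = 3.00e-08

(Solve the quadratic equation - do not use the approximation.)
pH = 4.87

x² + Ka×x - Ka×C = 0. Using quadratic formula: [H⁺] = 1.3513e-05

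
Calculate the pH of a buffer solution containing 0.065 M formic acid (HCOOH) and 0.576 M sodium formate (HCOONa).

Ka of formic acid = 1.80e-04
pH = 4.69

pKa = -log(1.80e-04) = 3.74. pH = pKa + log([A⁻]/[HA]) = 3.74 + log(0.576/0.065)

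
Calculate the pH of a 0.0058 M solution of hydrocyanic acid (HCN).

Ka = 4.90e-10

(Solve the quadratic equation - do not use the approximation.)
pH = 5.77

x² + Ka×x - Ka×C = 0. Using quadratic formula: [H⁺] = 1.6856e-06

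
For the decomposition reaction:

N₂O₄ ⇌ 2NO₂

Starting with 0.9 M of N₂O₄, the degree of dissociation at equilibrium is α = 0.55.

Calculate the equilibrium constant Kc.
K_c = 2.4200

x = α·[A]₀ = 0.55 × 0.9 = 0.495 M dissociated.
At eq: [N₂O₄] = 0.9 − 0.495 = 0.405 M; [NO₂] = 2x = 0.99 M.
Kc = [NO₂]²/[N₂O₄] = (0.99)²/0.405 = 2.42.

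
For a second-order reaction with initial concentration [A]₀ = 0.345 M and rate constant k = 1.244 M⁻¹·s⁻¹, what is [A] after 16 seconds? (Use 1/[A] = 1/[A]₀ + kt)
0.0439 M

1/[A] = 1/[A]₀ + k·t = 1/0.345 + (1.244)·(16) = 2.8986 + 19.9040 = 22.8026
[A] = 1/22.8026 = 0.0439 M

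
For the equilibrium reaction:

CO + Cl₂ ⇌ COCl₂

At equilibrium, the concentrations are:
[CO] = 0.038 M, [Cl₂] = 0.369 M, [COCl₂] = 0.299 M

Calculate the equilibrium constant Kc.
K_c = 21.3236

Kc = ([COCl₂]) / ([CO] × [Cl₂])
   = ((0.299)) / ((0.038)·(0.369))
   = 0.299 / 0.014022 = 21.3236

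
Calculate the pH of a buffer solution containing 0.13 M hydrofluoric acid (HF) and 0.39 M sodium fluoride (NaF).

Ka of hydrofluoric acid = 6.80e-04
pH = 3.64

pKa = -log(6.80e-04) = 3.17. pH = pKa + log([A⁻]/[HA]) = 3.17 + log(0.39/0.13)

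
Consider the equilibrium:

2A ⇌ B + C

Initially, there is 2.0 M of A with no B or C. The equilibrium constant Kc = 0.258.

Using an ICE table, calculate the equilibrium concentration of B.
[B] = 0.504 M

ICE: [A] = 2.0 − 2x, [B] = [C] = x.
Kc = x²/(2.0 − 2x)² = 0.258 ⇒ √Kc = x/(2.0 − 2x).
x = √0.258·2.0/(1 + 2√0.258) = 0.50794·2.0/2.0159 = 0.50394.
[B] = x = 0.504 M.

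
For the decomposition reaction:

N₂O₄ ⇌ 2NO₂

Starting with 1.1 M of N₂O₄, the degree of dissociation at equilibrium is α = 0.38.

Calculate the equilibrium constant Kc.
K_c = 1.0248

x = α·[A]₀ = 0.38 × 1.1 = 0.418 M dissociated.
At eq: [N₂O₄] = 1.1 − 0.418 = 0.682 M; [NO₂] = 2x = 0.836 M.
Kc = [NO₂]²/[N₂O₄] = (0.836)²/0.682 = 1.025.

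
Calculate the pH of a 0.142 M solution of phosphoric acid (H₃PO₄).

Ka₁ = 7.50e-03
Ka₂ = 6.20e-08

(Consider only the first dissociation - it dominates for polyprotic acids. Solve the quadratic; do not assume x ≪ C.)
pH = 1.54

x² + Ka₁·x − Ka₁·C = 0 with Ka₁ = 7.50e-03, C = 0.142.
x = (−Ka₁ + √(Ka₁² + 4·Ka₁·C))/2 = 2.9099e-02 M, so pH = 1.54.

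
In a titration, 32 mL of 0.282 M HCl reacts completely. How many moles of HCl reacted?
Moles = Molarity × Volume (L)
Moles = 0.282 M × 0.032 L = 0.009024 mol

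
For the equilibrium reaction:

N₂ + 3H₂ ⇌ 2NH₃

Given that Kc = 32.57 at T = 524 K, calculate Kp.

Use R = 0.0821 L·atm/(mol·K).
K_p = 0.0176

Δn = (moles gaseous products) − (moles gaseous reactants) = -2
T = 524 K; RT = 0.0821 × 524 = 43.0204
Kp = Kc·(RT)^Δn = 32.57 × (43.0204)^-2 = 32.57 × 0.00054032 = 0.0176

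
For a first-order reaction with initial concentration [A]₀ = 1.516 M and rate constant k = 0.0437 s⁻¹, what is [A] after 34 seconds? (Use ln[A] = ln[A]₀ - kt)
0.3431 M

ln[A] = ln[A]₀ - k·t = ln(1.516) - (0.0437)·(34) = 0.4161 - 1.4858 = -1.0697
[A] = e^(-1.0697) = 0.3431 M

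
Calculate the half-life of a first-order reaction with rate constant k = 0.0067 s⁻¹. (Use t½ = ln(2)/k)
103.45 s

t½ = ln(2)/k = 0.6931/0.0067 = 103.45 s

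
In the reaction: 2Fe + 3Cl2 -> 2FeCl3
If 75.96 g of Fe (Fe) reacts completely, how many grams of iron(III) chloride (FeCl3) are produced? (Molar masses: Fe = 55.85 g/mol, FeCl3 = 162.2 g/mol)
Moles of Fe = 75.96 g ÷ 55.85 g/mol = 1.36007 mol
Mole ratio: 2 mol FeCl3 / 2 mol Fe
Moles of FeCl3 = 1.36007 × (2/2) = 1.36007 mol
Mass of FeCl3 = 1.36007 mol × 162.2 g/mol = 220.6 g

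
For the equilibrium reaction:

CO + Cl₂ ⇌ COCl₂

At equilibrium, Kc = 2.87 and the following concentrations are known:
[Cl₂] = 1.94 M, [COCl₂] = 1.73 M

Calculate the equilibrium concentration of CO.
[CO] = 0.3107 M

Kc = ([COCl₂]) / ([CO] × [Cl₂]) = 2.87
[CO]^1 = (product terms)/(Kc · other reactant terms) = 1.73 / (2.87 · 1.94) = 0.31072
[CO] = 0.3107 M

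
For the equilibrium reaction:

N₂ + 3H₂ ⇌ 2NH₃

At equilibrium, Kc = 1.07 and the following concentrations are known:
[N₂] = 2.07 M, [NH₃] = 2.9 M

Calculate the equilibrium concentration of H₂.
[H₂] = 1.5601 M

Kc = ([NH₃]^2) / ([N₂] × [H₂]^3) = 1.07
[H₂]^3 = (product terms)/(Kc · other reactant terms) = 8.41 / (1.07 · 2.07) = 3.797
[H₂] = (3.797)^(1/3) = 1.5601 M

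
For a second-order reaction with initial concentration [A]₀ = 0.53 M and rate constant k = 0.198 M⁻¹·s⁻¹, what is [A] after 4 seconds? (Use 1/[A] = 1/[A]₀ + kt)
0.3733 M

1/[A] = 1/[A]₀ + k·t = 1/0.53 + (0.198)·(4) = 1.8868 + 0.7920 = 2.6788
[A] = 1/2.6788 = 0.3733 M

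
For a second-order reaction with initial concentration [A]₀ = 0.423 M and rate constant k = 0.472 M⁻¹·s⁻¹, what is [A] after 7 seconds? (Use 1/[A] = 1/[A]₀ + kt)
0.1764 M

1/[A] = 1/[A]₀ + k·t = 1/0.423 + (0.472)·(7) = 2.3641 + 3.3040 = 5.6681
[A] = 1/5.6681 = 0.1764 M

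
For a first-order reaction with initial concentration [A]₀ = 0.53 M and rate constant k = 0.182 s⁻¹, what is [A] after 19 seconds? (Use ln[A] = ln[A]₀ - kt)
0.0167 M

ln[A] = ln[A]₀ - k·t = ln(0.53) - (0.182)·(19) = -0.6349 - 3.4580 = -4.0929
[A] = e^(-4.0929) = 0.0167 M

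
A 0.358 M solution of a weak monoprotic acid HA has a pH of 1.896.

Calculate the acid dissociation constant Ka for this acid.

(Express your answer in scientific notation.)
K_a = 4.68e-04

[H⁺] = 10^(−pH) = 10^(−1.896) = 1.271e-02 M. For HA ⇌ H⁺ + A⁻, Ka = x²/(C − x) = (1.271e-02)²/(0.358 − 1.271e-02) = 4.68e-04.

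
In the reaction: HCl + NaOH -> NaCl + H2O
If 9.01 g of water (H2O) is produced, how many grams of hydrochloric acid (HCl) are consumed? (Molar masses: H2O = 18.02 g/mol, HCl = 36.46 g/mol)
Moles of H2O = 9.01 g ÷ 18.02 g/mol = 0.5 mol
Mole ratio: 1 mol HCl / 1 mol H2O
Moles of HCl = 0.5 × (1/1) = 0.5 mol
Mass of HCl = 0.5 mol × 36.46 g/mol = 18.23 g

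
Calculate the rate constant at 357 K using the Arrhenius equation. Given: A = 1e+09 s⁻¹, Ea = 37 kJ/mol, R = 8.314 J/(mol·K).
3.86e+03 s⁻¹

k = A·exp(-Ea/(R·T)) = 1e+09·exp(-37000/(8.314·357)) = 1e+09·exp(-12.4659) = 1e+09·3.8559e-06 = 3.86e+03 s⁻¹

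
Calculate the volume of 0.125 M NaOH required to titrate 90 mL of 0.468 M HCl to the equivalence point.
V_{base} = 337.0 mL

At equivalence: moles acid = moles base.
moles HCl = 0.468 M × 0.09 L = 0.04212 mol
V_NaOH = 0.04212 mol ÷ 0.125 M = 0.337 L = 337.0 mL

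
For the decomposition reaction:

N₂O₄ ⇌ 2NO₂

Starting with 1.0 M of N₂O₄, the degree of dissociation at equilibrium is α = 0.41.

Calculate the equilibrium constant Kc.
K_c = 1.1397

x = α·[A]₀ = 0.41 × 1.0 = 0.41 M dissociated.
At eq: [N₂O₄] = 1.0 − 0.41 = 0.59 M; [NO₂] = 2x = 0.82 M.
Kc = [NO₂]²/[N₂O₄] = (0.82)²/0.59 = 1.14.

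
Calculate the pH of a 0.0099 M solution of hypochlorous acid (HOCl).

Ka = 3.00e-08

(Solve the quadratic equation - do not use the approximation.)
pH = 4.76

x² + Ka×x - Ka×C = 0. Using quadratic formula: [H⁺] = 1.7219e-05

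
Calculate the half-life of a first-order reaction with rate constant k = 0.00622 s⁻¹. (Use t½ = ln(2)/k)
111.44 s

t½ = ln(2)/k = 0.6931/0.00622 = 111.44 s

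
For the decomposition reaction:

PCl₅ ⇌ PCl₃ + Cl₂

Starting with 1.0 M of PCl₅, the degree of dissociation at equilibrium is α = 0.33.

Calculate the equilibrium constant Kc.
K_c = 0.1625

x = α·[A]₀ = 0.33 × 1.0 = 0.33 M dissociated.
At eq: [PCl₅] = 1.0 − 0.33 = 0.67 M; [PCl₃] = [Cl₂] = x = 0.33 M.
Kc = [PCl₃][Cl₂]/[PCl₅] = (0.33)²/0.67 = 0.1625.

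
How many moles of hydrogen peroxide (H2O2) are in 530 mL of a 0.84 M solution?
Moles = Molarity × Volume (L)
Moles = 0.84 M × 0.53 L = 0.4452 mol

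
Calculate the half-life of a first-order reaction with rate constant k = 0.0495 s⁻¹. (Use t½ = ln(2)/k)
14.00 s

t½ = ln(2)/k = 0.6931/0.0495 = 14.00 s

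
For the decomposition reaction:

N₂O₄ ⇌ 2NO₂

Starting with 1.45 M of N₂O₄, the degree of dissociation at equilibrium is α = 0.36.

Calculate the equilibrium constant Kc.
K_c = 1.1745

x = α·[A]₀ = 0.36 × 1.45 = 0.522 M dissociated.
At eq: [N₂O₄] = 1.45 − 0.522 = 0.928 M; [NO₂] = 2x = 1.044 M.
Kc = [NO₂]²/[N₂O₄] = (1.044)²/0.928 = 1.175.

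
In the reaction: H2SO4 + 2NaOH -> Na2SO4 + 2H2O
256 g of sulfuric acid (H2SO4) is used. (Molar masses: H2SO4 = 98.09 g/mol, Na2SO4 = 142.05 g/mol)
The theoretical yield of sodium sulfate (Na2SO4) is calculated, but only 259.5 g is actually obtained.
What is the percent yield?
Moles of H2SO4 = 256 g ÷ 98.09 g/mol = 2.60985 mol
Mole ratio: 1 mol Na2SO4 / 1 mol H2SO4
Moles of Na2SO4 = 2.60985 × (1/1) = 2.60985 mol
Theoretical yield = 2.60985 mol × 142.05 g/mol = 370.73 g
Actual yield = 259.5 g
Percent yield = (259.5 / 370.73) × 100% = 70.0%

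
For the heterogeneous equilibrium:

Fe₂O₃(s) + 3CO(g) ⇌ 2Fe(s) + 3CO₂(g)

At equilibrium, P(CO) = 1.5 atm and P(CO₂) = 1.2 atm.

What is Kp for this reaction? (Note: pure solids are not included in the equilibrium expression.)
K_p = 0.512

Solids (Fe₂O₃, Fe) are excluded.
Kp = P(CO₂)³/P(CO)³ = (1.2)³/(1.5)³ = 1.728/3.375 = 0.512.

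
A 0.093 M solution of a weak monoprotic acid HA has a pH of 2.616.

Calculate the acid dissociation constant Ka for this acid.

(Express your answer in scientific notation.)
K_a = 6.47e-05

[H⁺] = 10^(−pH) = 10^(−2.616) = 2.421e-03 M. For HA ⇌ H⁺ + A⁻, Ka = x²/(C − x) = (2.421e-03)²/(0.093 − 2.421e-03) = 6.47e-05.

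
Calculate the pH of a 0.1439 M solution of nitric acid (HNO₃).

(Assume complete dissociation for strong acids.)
pH = 0.84

[H⁺] = 0.1439 M for strong acid. pH = -log[H⁺] = -log(0.1439)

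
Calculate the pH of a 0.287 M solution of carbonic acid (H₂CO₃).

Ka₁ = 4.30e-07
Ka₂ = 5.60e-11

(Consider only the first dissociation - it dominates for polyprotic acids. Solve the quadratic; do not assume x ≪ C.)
pH = 3.45

x² + Ka₁·x − Ka₁·C = 0 with Ka₁ = 4.30e-07, C = 0.287.
x = (−Ka₁ + √(Ka₁² + 4·Ka₁·C))/2 = 3.5108e-04 M, so pH = 3.45.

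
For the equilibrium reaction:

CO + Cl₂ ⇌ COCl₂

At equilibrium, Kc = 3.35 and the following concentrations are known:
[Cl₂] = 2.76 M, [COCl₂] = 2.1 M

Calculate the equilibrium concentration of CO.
[CO] = 0.2271 M

Kc = ([COCl₂]) / ([CO] × [Cl₂]) = 3.35
[CO]^1 = (product terms)/(Kc · other reactant terms) = 2.1 / (3.35 · 2.76) = 0.22713
[CO] = 0.2271 M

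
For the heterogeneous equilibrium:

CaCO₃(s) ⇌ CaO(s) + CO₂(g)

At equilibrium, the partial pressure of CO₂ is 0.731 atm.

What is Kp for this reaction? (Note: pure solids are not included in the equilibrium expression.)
K_p = 0.731

Solids (CaCO₃, CaO) have activity 1 and are excluded.
Kp = P(CO₂) = 0.731.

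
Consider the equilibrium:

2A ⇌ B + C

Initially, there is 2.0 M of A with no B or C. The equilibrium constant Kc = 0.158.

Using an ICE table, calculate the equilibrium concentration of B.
[B] = 0.443 M

ICE: [A] = 2.0 − 2x, [B] = [C] = x.
Kc = x²/(2.0 − 2x)² = 0.158 ⇒ √Kc = x/(2.0 − 2x).
x = √0.158·2.0/(1 + 2√0.158) = 0.39749·2.0/1.795 = 0.44289.
[B] = x = 0.443 M.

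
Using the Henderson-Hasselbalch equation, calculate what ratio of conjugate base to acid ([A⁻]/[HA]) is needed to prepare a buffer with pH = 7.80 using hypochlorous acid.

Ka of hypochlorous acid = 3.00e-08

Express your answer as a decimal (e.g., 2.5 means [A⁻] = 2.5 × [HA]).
[A⁻]/[HA] = 1.893

pKa = −log(3.00e-08) = 7.5229. pH = pKa + log([A⁻]/[HA]). 7.80 = 7.5229 + log(ratio). log(ratio) = 7.80 − 7.5229 = 0.2771. ratio = 10^(0.2771) = 1.893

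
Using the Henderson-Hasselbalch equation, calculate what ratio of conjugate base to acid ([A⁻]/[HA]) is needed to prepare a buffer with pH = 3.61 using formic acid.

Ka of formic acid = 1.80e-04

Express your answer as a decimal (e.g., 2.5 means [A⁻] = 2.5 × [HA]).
[A⁻]/[HA] = 0.733

pKa = −log(1.80e-04) = 3.7447. pH = pKa + log([A⁻]/[HA]). 3.61 = 3.7447 + log(ratio). log(ratio) = 3.61 − 3.7447 = -0.1347. ratio = 10^(-0.1347) = 0.733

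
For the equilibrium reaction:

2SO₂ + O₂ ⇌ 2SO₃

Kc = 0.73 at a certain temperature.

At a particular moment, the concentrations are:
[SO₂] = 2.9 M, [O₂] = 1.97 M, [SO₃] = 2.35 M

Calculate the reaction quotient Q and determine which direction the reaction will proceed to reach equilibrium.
Q = 0.333, Q < K, reaction proceeds forward (toward products)

Q = ([SO₃]^2) / ([SO₂]^2 × [O₂])
  = ((2.35)^2) / ((2.9)^2·(1.97)) = 5.5225/16.568 = 0.3333
Since Q = 0.3333 < Kc = 0.73, the reaction proceeds forward (toward products) to reach equilibrium.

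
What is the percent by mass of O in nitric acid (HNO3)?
Mass of O in formula = 16.0 × 3 = 48 g/mol
Molar mass = 63.02 g/mol
% O = (48/63.02) × 100% = 76.17%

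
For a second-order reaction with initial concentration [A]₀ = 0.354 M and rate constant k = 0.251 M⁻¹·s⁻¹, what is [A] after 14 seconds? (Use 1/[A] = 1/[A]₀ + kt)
0.1578 M

1/[A] = 1/[A]₀ + k·t = 1/0.354 + (0.251)·(14) = 2.8249 + 3.5140 = 6.3389
[A] = 1/6.3389 = 0.1578 M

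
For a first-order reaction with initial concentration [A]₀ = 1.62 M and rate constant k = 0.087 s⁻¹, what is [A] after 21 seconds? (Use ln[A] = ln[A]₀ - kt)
0.2607 M

ln[A] = ln[A]₀ - k·t = ln(1.62) - (0.087)·(21) = 0.4824 - 1.8270 = -1.3446
[A] = e^(-1.3446) = 0.2607 M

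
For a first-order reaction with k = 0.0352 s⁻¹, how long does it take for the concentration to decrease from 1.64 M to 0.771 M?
21.44 s

From ln[A] = ln[A]₀ - k·t: t = ln([A]₀/[A])/k = ln(1.64/0.771)/0.0352 = ln(2.1271)/0.0352 = 0.7548/0.0352 = 21.44 s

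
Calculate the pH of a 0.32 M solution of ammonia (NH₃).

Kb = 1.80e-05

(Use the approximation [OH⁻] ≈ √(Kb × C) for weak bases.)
pH = 11.38

[OH⁻] = √(Kb × C) = √(1.80e-05 × 0.32) = 2.4000e-03. pOH = 2.62, pH = 14 - pOH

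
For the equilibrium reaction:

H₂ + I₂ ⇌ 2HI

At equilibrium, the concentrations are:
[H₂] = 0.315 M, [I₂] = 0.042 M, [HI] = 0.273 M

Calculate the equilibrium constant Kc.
K_c = 5.6333

Kc = ([HI]^2) / ([H₂] × [I₂])
   = ((0.273)^2) / ((0.315)·(0.042))
   = 0.074529 / 0.01323 = 5.6333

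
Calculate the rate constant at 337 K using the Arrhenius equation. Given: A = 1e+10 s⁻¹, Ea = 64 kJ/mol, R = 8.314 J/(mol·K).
1.20e+00 s⁻¹

k = A·exp(-Ea/(R·T)) = 1e+10·exp(-64000/(8.314·337)) = 1e+10·exp(-22.8423) = 1e+10·1.2015e-10 = 1.20e+00 s⁻¹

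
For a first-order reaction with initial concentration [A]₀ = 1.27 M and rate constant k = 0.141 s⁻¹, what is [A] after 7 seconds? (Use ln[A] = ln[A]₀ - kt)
0.4733 M

ln[A] = ln[A]₀ - k·t = ln(1.27) - (0.141)·(7) = 0.2390 - 0.9870 = -0.7480
[A] = e^(-0.7480) = 0.4733 M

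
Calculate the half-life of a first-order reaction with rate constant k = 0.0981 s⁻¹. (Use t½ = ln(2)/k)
7.07 s

t½ = ln(2)/k = 0.6931/0.0981 = 7.07 s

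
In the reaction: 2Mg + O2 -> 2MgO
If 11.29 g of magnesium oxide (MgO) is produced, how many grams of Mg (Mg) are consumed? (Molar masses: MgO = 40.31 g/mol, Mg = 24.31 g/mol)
Moles of MgO = 11.29 g ÷ 40.31 g/mol = 0.280079 mol
Mole ratio: 2 mol Mg / 2 mol MgO
Moles of Mg = 0.280079 × (2/2) = 0.280079 mol
Mass of Mg = 0.280079 mol × 24.31 g/mol = 6.809 g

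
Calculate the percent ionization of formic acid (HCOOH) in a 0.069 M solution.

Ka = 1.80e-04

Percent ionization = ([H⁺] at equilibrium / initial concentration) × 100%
Percent ionization = 4.98%

Let x = [H⁺]. Ka = x²/(C - x) ⇒ x² + (1.80e-04)x - (1.80e-04)(0.069) = 0. x = 3.4354e-03. Percent = (3.4354e-03/0.069) × 100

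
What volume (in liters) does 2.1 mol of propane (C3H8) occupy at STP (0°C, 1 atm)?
At STP, 1 mol of gas occupies 22.4 L
Volume = 2.1 mol × 22.4 L/mol = 47.04 L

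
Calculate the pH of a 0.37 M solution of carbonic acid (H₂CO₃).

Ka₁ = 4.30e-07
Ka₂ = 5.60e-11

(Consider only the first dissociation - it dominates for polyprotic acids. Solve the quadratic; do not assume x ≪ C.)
pH = 3.40

x² + Ka₁·x − Ka₁·C = 0 with Ka₁ = 4.30e-07, C = 0.37.
x = (−Ka₁ + √(Ka₁² + 4·Ka₁·C))/2 = 3.9866e-04 M, so pH = 3.40.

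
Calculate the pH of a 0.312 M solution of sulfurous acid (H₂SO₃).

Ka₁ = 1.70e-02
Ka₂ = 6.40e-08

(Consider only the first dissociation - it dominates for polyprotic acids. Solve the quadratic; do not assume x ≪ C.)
pH = 1.19

x² + Ka₁·x − Ka₁·C = 0 with Ka₁ = 1.70e-02, C = 0.312.
x = (−Ka₁ + √(Ka₁² + 4·Ka₁·C))/2 = 6.4823e-02 M, so pH = 1.19.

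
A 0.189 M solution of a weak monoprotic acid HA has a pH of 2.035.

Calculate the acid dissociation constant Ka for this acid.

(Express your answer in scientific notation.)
K_a = 4.73e-04

[H⁺] = 10^(−pH) = 10^(−2.035) = 9.226e-03 M. For HA ⇌ H⁺ + A⁻, Ka = x²/(C − x) = (9.226e-03)²/(0.189 − 9.226e-03) = 4.73e-04.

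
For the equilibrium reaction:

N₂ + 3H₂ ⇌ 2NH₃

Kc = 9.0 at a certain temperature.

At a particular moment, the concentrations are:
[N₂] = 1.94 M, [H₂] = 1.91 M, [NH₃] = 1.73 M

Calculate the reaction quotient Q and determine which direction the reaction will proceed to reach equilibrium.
Q = 0.221, Q < K, reaction proceeds forward (toward products)

Q = ([NH₃]^2) / ([N₂] × [H₂]^3)
  = ((1.73)^2) / ((1.94)·(1.91)^3) = 2.9929/13.518 = 0.2214
Since Q = 0.2214 < Kc = 9.0, the reaction proceeds forward (toward products) to reach equilibrium.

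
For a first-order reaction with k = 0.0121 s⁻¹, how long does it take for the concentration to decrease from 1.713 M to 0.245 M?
160.72 s

From ln[A] = ln[A]₀ - k·t: t = ln([A]₀/[A])/k = ln(1.713/0.245)/0.0121 = ln(6.9918)/0.0121 = 1.9447/0.0121 = 160.72 s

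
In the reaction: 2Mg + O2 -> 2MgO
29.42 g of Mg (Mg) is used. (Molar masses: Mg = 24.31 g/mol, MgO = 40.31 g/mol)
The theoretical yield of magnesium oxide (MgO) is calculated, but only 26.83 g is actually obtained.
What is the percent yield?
Moles of Mg = 29.42 g ÷ 24.31 g/mol = 1.2102 mol
Mole ratio: 2 mol MgO / 2 mol Mg
Moles of MgO = 1.2102 × (2/2) = 1.2102 mol
Theoretical yield = 1.2102 mol × 40.31 g/mol = 48.783 g
Actual yield = 26.83 g
Percent yield = (26.83 / 48.783) × 100% = 55.0%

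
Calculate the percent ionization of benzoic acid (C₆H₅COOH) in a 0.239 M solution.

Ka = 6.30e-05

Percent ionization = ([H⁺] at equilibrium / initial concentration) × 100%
Percent ionization = 1.61%

Let x = [H⁺]. Ka = x²/(C - x) ⇒ x² + (6.30e-05)x - (6.30e-05)(0.239) = 0. x = 3.8490e-03. Percent = (3.8490e-03/0.239) × 100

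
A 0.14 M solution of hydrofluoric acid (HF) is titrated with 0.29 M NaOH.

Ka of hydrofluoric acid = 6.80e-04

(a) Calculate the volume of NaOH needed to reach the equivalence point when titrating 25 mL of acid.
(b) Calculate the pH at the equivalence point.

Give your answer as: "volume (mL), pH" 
V = 12.1 mL, pH = 8.07

(a) At equivalence: moles acid = moles base.
moles acid = 0.14 × 0.025 = 0.0035 mol; V_NaOH = 0.0035/0.29 = 0.01207 L = 12.1 mL.
(b) At equivalence, all acid → conjugate base A⁻ at [A⁻] = 0.0035/0.03707 = 0.09442 M.
Kb = Kw/Ka = 1.0e-14/6.80e-04 = 1.471e-11; [OH⁻] = √(Kb·[A⁻]) = 1.178e-06; pOH = 5.93; pH = 14 − pOH = 8.07.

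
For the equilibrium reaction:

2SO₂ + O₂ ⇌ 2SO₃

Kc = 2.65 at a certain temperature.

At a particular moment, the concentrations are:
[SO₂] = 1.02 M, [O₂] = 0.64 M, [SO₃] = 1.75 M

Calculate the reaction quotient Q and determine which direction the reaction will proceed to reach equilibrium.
Q = 4.599, Q > K, reaction proceeds reverse (toward reactants)

Q = ([SO₃]^2) / ([SO₂]^2 × [O₂])
  = ((1.75)^2) / ((1.02)^2·(0.64)) = 3.0625/0.66586 = 4.599
Since Q = 4.599 > Kc = 2.65, the reaction proceeds reverse (toward reactants) to reach equilibrium.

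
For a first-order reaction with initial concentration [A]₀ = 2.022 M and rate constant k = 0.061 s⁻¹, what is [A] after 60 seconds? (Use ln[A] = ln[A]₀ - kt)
0.0520 M

ln[A] = ln[A]₀ - k·t = ln(2.022) - (0.061)·(60) = 0.7041 - 3.6600 = -2.9559
[A] = e^(-2.9559) = 0.0520 M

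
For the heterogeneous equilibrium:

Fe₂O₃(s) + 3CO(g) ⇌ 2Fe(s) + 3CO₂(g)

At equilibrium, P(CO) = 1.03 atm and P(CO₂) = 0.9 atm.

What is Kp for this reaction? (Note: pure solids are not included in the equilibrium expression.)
K_p = 0.667

Solids (Fe₂O₃, Fe) are excluded.
Kp = P(CO₂)³/P(CO)³ = (0.9)³/(1.03)³ = 0.729/1.093 = 0.667.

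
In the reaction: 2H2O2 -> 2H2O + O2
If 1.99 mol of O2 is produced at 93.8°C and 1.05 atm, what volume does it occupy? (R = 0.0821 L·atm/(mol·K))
T = 93.8°C + 273.15 = 366.95 K
V = nRT/P = (1.99 × 0.0821 × 366.95) / 1.05
V = 57.10 L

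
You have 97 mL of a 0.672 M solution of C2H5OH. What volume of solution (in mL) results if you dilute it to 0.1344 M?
Using M₁V₁ = M₂V₂:
0.672 × 97 = 0.1344 × V₂
V₂ = (0.672 × 97) / 0.1344 = 485 mL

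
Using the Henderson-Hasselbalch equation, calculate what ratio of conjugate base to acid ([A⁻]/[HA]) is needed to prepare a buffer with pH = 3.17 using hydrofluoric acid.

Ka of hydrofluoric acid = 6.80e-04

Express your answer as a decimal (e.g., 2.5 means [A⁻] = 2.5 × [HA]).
[A⁻]/[HA] = 1.006

pKa = −log(6.80e-04) = 3.1675. pH = pKa + log([A⁻]/[HA]). 3.17 = 3.1675 + log(ratio). log(ratio) = 3.17 − 3.1675 = 0.0025. ratio = 10^(0.0025) = 1.006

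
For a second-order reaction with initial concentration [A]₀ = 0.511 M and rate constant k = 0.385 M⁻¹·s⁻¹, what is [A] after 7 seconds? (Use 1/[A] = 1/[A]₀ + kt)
0.2150 M

1/[A] = 1/[A]₀ + k·t = 1/0.511 + (0.385)·(7) = 1.9569 + 2.6950 = 4.6519
[A] = 1/4.6519 = 0.2150 M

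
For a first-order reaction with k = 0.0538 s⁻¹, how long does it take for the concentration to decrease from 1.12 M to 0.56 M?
12.88 s

From ln[A] = ln[A]₀ - k·t: t = ln([A]₀/[A])/k = ln(1.12/0.56)/0.0538 = ln(2.0000)/0.0538 = 0.6931/0.0538 = 12.88 s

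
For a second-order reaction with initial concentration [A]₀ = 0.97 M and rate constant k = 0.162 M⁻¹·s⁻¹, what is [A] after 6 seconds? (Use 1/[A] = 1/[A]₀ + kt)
0.4993 M

1/[A] = 1/[A]₀ + k·t = 1/0.97 + (0.162)·(6) = 1.0309 + 0.9720 = 2.0029
[A] = 1/2.0029 = 0.4993 M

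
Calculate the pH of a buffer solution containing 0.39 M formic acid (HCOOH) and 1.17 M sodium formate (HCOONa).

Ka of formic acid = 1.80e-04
pH = 4.22

pKa = -log(1.80e-04) = 3.74. pH = pKa + log([A⁻]/[HA]) = 3.74 + log(1.17/0.39)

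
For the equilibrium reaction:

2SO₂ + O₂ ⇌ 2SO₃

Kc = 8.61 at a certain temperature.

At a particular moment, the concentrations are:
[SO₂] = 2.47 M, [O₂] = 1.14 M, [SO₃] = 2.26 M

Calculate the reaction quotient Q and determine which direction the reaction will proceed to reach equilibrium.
Q = 0.734, Q < K, reaction proceeds forward (toward products)

Q = ([SO₃]^2) / ([SO₂]^2 × [O₂])
  = ((2.26)^2) / ((2.47)^2·(1.14)) = 5.1076/6.955 = 0.7344
Since Q = 0.7344 < Kc = 8.61, the reaction proceeds forward (toward products) to reach equilibrium.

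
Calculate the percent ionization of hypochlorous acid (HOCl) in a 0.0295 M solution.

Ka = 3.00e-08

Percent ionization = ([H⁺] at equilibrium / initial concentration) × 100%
Percent ionization = 0.101%

Let x = [H⁺]. Ka = x²/(C - x) ⇒ x² + (3.00e-08)x - (3.00e-08)(0.0295) = 0. x = 2.9734e-05. Percent = (2.9734e-05/0.0295) × 100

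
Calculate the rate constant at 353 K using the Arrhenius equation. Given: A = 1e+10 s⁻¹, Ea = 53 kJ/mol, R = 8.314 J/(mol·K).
1.44e+02 s⁻¹

k = A·exp(-Ea/(R·T)) = 1e+10·exp(-53000/(8.314·353)) = 1e+10·exp(-18.0589) = 1e+10·1.4359e-08 = 1.44e+02 s⁻¹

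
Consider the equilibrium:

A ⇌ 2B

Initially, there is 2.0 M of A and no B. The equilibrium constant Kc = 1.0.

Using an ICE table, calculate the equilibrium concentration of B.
[B] = 1.186 M

ICE: [A] = 2.0 − x, [B] = 2x.
Kc = (2x)²/(2.0 − x) = 1.0 ⇒ 4x² + 1.0x − 2 = 0.
x = (−1.0 + √(1.0² + 4·4·2))/(2·4) = (−1.0 + √33)/8 = 0.59307.
[B] = 2x = 1.186 M.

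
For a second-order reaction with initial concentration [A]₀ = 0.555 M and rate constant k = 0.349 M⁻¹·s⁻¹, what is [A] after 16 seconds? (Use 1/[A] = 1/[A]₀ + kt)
0.1354 M

1/[A] = 1/[A]₀ + k·t = 1/0.555 + (0.349)·(16) = 1.8018 + 5.5840 = 7.3858
[A] = 1/7.3858 = 0.1354 M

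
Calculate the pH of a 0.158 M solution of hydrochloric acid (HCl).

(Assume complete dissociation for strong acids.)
pH = 0.80

[H⁺] = 0.158 M for strong acid. pH = -log[H⁺] = -log(0.158)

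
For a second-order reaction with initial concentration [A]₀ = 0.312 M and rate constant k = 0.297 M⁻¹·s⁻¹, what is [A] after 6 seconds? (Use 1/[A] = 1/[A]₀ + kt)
0.2005 M

1/[A] = 1/[A]₀ + k·t = 1/0.312 + (0.297)·(6) = 3.2051 + 1.7820 = 4.9871
[A] = 1/4.9871 = 0.2005 M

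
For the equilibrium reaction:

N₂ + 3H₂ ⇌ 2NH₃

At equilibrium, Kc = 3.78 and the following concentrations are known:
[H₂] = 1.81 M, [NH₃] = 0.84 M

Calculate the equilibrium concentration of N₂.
[N₂] = 0.0315 M

Kc = ([NH₃]^2) / ([N₂] × [H₂]^3) = 3.78
[N₂]^1 = (product terms)/(Kc · other reactant terms) = 0.7056 / (3.78 · 5.9297) = 0.03148
[N₂] = 0.0315 M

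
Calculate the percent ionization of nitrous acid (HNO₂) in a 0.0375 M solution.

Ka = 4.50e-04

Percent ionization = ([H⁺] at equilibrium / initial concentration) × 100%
Percent ionization = 10.4%

Let x = [H⁺]. Ka = x²/(C - x) ⇒ x² + (4.50e-04)x - (4.50e-04)(0.0375) = 0. x = 3.8891e-03. Percent = (3.8891e-03/0.0375) × 100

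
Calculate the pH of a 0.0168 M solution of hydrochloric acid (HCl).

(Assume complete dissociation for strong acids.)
pH = 1.77

[H⁺] = 0.0168 M for strong acid. pH = -log[H⁺] = -log(0.0168)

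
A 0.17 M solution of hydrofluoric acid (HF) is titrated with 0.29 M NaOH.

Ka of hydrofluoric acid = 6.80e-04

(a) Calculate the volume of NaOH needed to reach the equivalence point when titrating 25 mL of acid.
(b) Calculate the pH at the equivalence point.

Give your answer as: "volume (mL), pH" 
V = 14.7 mL, pH = 8.10

(a) At equivalence: moles acid = moles base.
moles acid = 0.17 × 0.025 = 0.00425 mol; V_NaOH = 0.00425/0.29 = 0.01466 L = 14.7 mL.
(b) At equivalence, all acid → conjugate base A⁻ at [A⁻] = 0.00425/0.03966 = 0.1072 M.
Kb = Kw/Ka = 1.0e-14/6.80e-04 = 1.471e-11; [OH⁻] = √(Kb·[A⁻]) = 1.255e-06; pOH = 5.90; pH = 14 − pOH = 8.10.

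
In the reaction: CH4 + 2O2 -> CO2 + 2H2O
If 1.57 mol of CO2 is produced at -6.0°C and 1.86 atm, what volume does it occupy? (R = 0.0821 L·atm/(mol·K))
T = -6.0°C + 273.15 = 267.15 K
V = nRT/P = (1.57 × 0.0821 × 267.15) / 1.86
V = 18.51 L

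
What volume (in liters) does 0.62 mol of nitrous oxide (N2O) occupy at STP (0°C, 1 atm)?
At STP, 1 mol of gas occupies 22.4 L
Volume = 0.62 mol × 22.4 L/mol = 13.89 L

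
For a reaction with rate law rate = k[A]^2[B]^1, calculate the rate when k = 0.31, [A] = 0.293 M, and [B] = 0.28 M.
0.007452 M/s

rate = k·[A]^2·[B]^1 = 0.31·(0.293)^2·(0.28)^1 = 0.31·0.085849·0.28 = 0.007452 M/s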